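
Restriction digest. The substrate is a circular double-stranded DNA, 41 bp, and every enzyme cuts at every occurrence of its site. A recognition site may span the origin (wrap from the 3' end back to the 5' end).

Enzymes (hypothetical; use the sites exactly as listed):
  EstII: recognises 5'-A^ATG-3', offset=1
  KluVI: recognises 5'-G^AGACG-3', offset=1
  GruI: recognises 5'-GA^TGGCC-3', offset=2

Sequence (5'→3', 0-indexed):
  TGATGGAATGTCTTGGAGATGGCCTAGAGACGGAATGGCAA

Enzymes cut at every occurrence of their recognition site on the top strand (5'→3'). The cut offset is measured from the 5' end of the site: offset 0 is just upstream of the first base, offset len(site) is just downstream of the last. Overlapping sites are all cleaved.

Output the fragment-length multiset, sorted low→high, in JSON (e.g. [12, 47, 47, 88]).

[6,7,8,8,12]

Per-enzyme occurrences:
  EstII (AATG, off=1): starts [6, 33, 39] → cuts [7, 34, 40]
  KluVI (GAGACG, off=1): starts [26] → cuts [27]
  GruI (GATGGCC, off=2): starts [17] → cuts [19]

All cut coordinates (distinct, sorted): [7, 19, 27, 34, 40]

Fragments:
  7→19: 12 bp
  19→27: 8 bp
  27→34: 7 bp
  34→40: 6 bp
  40→7 (wrap): 41-40+7 = 8 bp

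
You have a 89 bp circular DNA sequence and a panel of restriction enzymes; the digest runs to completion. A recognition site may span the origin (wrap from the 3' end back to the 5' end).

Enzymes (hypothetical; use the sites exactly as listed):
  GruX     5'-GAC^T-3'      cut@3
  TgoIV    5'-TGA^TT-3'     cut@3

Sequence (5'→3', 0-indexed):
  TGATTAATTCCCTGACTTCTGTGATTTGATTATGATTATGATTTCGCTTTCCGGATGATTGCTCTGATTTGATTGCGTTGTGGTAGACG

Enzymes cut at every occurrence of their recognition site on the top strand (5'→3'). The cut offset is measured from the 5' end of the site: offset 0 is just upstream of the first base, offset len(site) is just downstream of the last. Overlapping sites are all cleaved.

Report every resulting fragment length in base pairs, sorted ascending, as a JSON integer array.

Scan for sites:
  GruX GACT/3: at [13] ⇒ [16]
  TgoIV TGATT/3: at [0, 21, 26, 32, 38, 55, 64, 69] ⇒ [3, 24, 29, 35, 41, 58, 67, 72]

All cut coordinates (distinct, sorted): [3, 16, 24, 29, 35, 41, 58, 67, 72]

Fragment lengths:
  3→16: 13 bp
  16→24: 8 bp
  24→29: 5 bp
  29→35: 6 bp
  35→41: 6 bp
  41→58: 17 bp
  58→67: 9 bp
  67→72: 5 bp
  72→3 (wrap): 89-72+3 = 20 bp

[5,5,6,6,8,9,13,17,20]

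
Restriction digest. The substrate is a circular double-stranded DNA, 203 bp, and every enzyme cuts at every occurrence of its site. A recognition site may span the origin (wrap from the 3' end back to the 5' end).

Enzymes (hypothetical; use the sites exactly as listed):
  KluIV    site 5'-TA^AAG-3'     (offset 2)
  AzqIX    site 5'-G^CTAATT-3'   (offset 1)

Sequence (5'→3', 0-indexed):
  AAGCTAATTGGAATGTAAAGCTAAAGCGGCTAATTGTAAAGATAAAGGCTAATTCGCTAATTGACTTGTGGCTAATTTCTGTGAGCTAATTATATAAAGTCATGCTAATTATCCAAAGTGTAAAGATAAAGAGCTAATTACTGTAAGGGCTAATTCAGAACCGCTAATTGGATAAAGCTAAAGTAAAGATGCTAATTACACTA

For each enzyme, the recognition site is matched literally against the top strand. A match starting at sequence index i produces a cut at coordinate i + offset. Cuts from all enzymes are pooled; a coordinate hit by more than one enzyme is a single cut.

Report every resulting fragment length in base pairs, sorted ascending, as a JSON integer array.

Site scan:
  KluIV (TAAAG, off=2): starts [15, 21, 36, 42, 94, 120, 126, 172, 178, 183, 201] → cuts [0, 17, 23, 38, 44, 96, 122, 128, 174, 180, 185]
  AzqIX (GCTAATT, off=1): starts [2, 28, 47, 55, 70, 84, 103, 132, 148, 162, 190] → cuts [3, 29, 48, 56, 71, 85, 104, 133, 149, 163, 191]

All cut coordinates (distinct, sorted): [0, 3, 17, 23, 29, 38, 44, 48, 56, 71, 85, 96, 104, 122, 128, 133, 149, 163, 174, 180, 185, 191]

Fragments:
  0→3: 3 bp
  3→17: 14 bp
  17→23: 6 bp
  23→29: 6 bp
  29→38: 9 bp
  38→44: 6 bp
  44→48: 4 bp
  48→56: 8 bp
  56→71: 15 bp
  71→85: 14 bp
  85→96: 11 bp
  96→104: 8 bp
  104→122: 18 bp
  122→128: 6 bp
  128→133: 5 bp
  133→149: 16 bp
  149→163: 14 bp
  163→174: 11 bp
  174→180: 6 bp
  180→185: 5 bp
  185→191: 6 bp
  191→0 (wrap): 203-191+0 = 12 bp

[3,4,5,5,6,6,6,6,6,6,8,8,9,11,11,12,14,14,14,15,16,18]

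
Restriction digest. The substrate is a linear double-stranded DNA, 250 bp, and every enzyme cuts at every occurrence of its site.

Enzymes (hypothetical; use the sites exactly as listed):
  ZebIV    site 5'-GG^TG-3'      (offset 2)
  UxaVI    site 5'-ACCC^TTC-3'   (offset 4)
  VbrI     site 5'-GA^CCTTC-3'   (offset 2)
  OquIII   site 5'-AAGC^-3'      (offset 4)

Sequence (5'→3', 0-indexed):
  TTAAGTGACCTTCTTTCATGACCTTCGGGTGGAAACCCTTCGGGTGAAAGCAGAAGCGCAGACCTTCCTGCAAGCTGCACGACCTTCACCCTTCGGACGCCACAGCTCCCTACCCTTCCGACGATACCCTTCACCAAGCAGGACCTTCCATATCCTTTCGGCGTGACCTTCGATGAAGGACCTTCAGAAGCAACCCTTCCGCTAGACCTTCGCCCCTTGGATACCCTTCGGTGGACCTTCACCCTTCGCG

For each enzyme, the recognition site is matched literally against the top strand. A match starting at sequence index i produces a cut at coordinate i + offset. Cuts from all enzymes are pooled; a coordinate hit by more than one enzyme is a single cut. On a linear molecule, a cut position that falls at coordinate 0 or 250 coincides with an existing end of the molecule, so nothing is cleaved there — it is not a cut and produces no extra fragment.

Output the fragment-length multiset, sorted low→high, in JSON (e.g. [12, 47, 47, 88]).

Site scan:
  ZebIV GGTG/2: at [27, 42, 229] ⇒ [29, 44, 231]
  UxaVI ACCCTTC/4: at [34, 87, 111, 125, 192, 222, 240] ⇒ [38, 91, 115, 129, 196, 226, 244]
  VbrI GACCTTC/2: at [6, 19, 60, 80, 141, 164, 178, 204, 233] ⇒ [8, 21, 62, 82, 143, 166, 180, 206, 235]
  OquIII AAGC/4: at [47, 53, 71, 135, 187] ⇒ [51, 57, 75, 139, 191]

All cut coordinates (distinct, sorted): [8, 21, 29, 38, 44, 51, 57, 62, 75, 82, 91, 115, 129, 139, 143, 166, 180, 191, 196, 206, 226, 231, 235, 244]

Fragments:
  [0,8): 8 bp
  [8,21): 13 bp
  [21,29): 8 bp
  [29,38): 9 bp
  [38,44): 6 bp
  [44,51): 7 bp
  [51,57): 6 bp
  [57,62): 5 bp
  [62,75): 13 bp
  [75,82): 7 bp
  [82,91): 9 bp
  [91,115): 24 bp
  [115,129): 14 bp
  [129,139): 10 bp
  [139,143): 4 bp
  [143,166): 23 bp
  [166,180): 14 bp
  [180,191): 11 bp
  [191,196): 5 bp
  [196,206): 10 bp
  [206,226): 20 bp
  [226,231): 5 bp
  [231,235): 4 bp
  [235,244): 9 bp
  [244,250): 6 bp

[4,4,5,5,5,6,6,6,7,7,8,8,9,9,9,10,10,11,13,13,14,14,20,23,24]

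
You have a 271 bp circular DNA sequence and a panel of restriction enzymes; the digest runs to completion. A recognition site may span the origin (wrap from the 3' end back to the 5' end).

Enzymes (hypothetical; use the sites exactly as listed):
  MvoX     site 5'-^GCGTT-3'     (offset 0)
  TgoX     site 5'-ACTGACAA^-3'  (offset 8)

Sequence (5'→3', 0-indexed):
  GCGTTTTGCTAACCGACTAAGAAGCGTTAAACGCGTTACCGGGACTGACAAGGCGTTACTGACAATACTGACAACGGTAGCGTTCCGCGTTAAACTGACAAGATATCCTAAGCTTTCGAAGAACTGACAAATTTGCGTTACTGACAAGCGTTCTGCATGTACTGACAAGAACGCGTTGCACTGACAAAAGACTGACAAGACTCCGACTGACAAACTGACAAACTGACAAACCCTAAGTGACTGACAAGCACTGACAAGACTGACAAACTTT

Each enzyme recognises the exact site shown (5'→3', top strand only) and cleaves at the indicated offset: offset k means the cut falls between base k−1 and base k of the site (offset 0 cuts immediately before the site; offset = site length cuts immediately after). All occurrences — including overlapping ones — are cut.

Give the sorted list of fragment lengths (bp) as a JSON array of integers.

[1,4,4,5,5,7,8,8,9,9,9,10,11,13,13,15,15,15,18,19,21,23,29]

Site scan:
  MvoX (GCGTT, off=0): starts [0, 23, 32, 52, 79, 86, 134, 147, 172] → cuts [0, 23, 32, 52, 79, 86, 134, 147, 172]
  TgoX (ACTGACAA, off=8): starts [43, 57, 66, 93, 122, 139, 160, 179, 190, 205, 213, 221, 239, 249, 258] → cuts [51, 65, 74, 101, 130, 147, 168, 187, 198, 213, 221, 229, 247, 257, 266]

Pooled cuts: [0, 23, 32, 51, 52, 65, 74, 79, 86, 101, 130, 134, 147, 168, 172, 187, 198, 213, 221, 229, 247, 257, 266]

Fragments:
  0→23: 23 bp
  23→32: 9 bp
  32→51: 19 bp
  51→52: 1 bp
  52→65: 13 bp
  65→74: 9 bp
  74→79: 5 bp
  79→86: 7 bp
  86→101: 15 bp
  101→130: 29 bp
  130→134: 4 bp
  134→147: 13 bp
  147→168: 21 bp
  168→172: 4 bp
  172→187: 15 bp
  187→198: 11 bp
  198→213: 15 bp
  213→221: 8 bp
  221→229: 8 bp
  229→247: 18 bp
  247→257: 10 bp
  257→266: 9 bp
  266→0 (wrap): 271-266+0 = 5 bp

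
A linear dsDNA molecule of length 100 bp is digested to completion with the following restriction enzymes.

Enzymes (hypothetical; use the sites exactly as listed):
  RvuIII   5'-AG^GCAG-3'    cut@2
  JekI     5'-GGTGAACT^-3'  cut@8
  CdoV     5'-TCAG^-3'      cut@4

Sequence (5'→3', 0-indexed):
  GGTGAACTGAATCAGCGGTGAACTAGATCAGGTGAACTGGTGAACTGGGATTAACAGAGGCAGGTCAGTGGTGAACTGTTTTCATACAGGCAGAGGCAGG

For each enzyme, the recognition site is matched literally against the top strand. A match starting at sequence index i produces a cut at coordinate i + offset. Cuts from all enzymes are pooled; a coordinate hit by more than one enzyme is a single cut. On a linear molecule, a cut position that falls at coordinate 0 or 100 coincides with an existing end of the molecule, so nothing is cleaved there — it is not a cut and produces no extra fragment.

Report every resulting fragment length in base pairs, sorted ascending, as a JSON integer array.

Per-enzyme occurrences:
  RvuIII (AGGCAG, off=2): starts [57, 87, 93] → cuts [59, 89, 95]
  JekI (GGTGAACT, off=8): starts [0, 16, 30, 38, 69] → cuts [8, 24, 38, 46, 77]
  CdoV (TCAG, off=4): starts [11, 27, 64] → cuts [15, 31, 68]

Pooled cuts: [8, 15, 24, 31, 38, 46, 59, 68, 77, 89, 95]

Fragment lengths:
  [0,8): 8 bp
  [8,15): 7 bp
  [15,24): 9 bp
  [24,31): 7 bp
  [31,38): 7 bp
  [38,46): 8 bp
  [46,59): 13 bp
  [59,68): 9 bp
  [68,77): 9 bp
  [77,89): 12 bp
  [89,95): 6 bp
  [95,100): 5 bp

[5,6,7,7,7,8,8,9,9,9,12,13]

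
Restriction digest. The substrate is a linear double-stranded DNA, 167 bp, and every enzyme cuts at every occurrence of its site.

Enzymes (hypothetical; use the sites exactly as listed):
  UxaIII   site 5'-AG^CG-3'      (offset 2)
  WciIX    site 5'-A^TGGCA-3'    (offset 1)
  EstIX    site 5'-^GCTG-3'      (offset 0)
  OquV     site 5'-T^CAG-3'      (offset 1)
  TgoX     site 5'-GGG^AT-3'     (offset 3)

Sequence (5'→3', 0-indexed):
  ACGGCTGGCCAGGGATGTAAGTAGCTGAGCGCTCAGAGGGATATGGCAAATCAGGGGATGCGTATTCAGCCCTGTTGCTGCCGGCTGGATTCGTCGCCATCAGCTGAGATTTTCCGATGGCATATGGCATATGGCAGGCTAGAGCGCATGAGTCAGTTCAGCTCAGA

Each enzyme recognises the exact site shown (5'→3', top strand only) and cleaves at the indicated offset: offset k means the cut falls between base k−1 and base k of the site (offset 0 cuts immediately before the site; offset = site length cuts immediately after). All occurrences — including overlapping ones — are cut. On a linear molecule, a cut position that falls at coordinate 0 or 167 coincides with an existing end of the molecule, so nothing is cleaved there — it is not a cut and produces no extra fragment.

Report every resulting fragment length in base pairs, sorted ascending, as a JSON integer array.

Per-enzyme occurrences:
  UxaIII (AGCG, off=2): starts [27, 142] → cuts [29, 144]
  WciIX (ATGGCA, off=1): starts [42, 116, 123, 130] → cuts [43, 117, 124, 131]
  EstIX (GCTG, off=0): starts [3, 23, 76, 83, 102] → cuts [3, 23, 76, 83, 102]
  OquV (TCAG, off=1): starts [32, 50, 65, 99, 152, 157, 162] → cuts [33, 51, 66, 100, 153, 158, 163]
  TgoX (GGGAT, off=3): starts [11, 37, 54] → cuts [14, 40, 57]

All cut coordinates (distinct, sorted): [3, 14, 23, 29, 33, 40, 43, 51, 57, 66, 76, 83, 100, 102, 117, 124, 131, 144, 153, 158, 163]

Fragments:
  [0,3): 3 bp
  [3,14): 11 bp
  [14,23): 9 bp
  [23,29): 6 bp
  [29,33): 4 bp
  [33,40): 7 bp
  [40,43): 3 bp
  [43,51): 8 bp
  [51,57): 6 bp
  [57,66): 9 bp
  [66,76): 10 bp
  [76,83): 7 bp
  [83,100): 17 bp
  [100,102): 2 bp
  [102,117): 15 bp
  [117,124): 7 bp
  [124,131): 7 bp
  [131,144): 13 bp
  [144,153): 9 bp
  [153,158): 5 bp
  [158,163): 5 bp
  [163,167): 4 bp

[2,3,3,4,4,5,5,6,6,7,7,7,7,8,9,9,9,10,11,13,15,17]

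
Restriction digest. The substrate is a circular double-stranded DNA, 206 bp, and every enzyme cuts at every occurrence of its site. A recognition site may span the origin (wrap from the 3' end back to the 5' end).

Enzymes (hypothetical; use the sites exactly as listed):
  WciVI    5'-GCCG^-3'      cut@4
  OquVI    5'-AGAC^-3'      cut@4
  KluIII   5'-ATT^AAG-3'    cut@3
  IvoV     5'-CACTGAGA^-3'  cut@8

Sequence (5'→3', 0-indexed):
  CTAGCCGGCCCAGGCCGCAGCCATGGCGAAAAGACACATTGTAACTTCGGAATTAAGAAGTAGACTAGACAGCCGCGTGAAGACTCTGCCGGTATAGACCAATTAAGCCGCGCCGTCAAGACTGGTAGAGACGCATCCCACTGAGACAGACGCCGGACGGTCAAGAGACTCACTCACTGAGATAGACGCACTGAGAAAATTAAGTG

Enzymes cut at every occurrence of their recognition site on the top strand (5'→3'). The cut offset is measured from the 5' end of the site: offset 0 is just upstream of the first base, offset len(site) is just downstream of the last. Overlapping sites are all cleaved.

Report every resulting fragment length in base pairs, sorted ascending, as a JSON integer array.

[1,4,4,5,5,5,5,5,5,6,7,7,8,9,9,10,10,11,12,13,14,14,18,19]

Scan for sites:
  WciVI (GCCG, off=4): starts [3, 13, 71, 87, 106, 111, 151] → cuts [7, 17, 75, 91, 110, 115, 155]
  OquVI (AGAC, off=4): starts [31, 61, 66, 80, 95, 118, 128, 143, 147, 165, 183] → cuts [35, 65, 70, 84, 99, 122, 132, 147, 151, 169, 187]
  KluIII (ATTAAG, off=3): starts [51, 101, 198] → cuts [54, 104, 201]
  IvoV (CACTGAGA, off=8): starts [138, 174, 188] → cuts [146, 182, 196]

All cut coordinates (distinct, sorted): [7, 17, 35, 54, 65, 70, 75, 84, 91, 99, 104, 110, 115, 122, 132, 146, 147, 151, 155, 169, 182, 187, 196, 201]

Fragments:
  7→17: 10 bp
  17→35: 18 bp
  35→54: 19 bp
  54→65: 11 bp
  65→70: 5 bp
  70→75: 5 bp
  75→84: 9 bp
  84→91: 7 bp
  91→99: 8 bp
  99→104: 5 bp
  104→110: 6 bp
  110→115: 5 bp
  115→122: 7 bp
  122→132: 10 bp
  132→146: 14 bp
  146→147: 1 bp
  147→151: 4 bp
  151→155: 4 bp
  155→169: 14 bp
  169→182: 13 bp
  182→187: 5 bp
  187→196: 9 bp
  196→201: 5 bp
  201→7 (wrap): 206-201+7 = 12 bp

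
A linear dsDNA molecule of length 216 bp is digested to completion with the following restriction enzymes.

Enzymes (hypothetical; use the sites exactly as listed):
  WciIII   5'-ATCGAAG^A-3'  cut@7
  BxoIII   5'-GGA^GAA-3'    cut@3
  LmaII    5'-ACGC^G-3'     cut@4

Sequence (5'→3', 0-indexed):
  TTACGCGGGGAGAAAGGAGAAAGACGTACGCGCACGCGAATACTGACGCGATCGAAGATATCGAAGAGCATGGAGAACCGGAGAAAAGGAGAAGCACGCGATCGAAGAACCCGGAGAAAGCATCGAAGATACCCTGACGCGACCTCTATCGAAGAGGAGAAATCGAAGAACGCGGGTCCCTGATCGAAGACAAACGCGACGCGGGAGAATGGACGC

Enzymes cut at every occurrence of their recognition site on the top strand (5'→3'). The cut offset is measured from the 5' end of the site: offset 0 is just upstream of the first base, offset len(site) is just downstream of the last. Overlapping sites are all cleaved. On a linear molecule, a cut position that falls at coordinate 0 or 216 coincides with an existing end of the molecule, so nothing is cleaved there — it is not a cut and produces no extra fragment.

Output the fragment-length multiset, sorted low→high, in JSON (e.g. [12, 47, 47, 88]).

[4,4,5,5,5,6,6,7,8,8,8,8,8,8,8,9,9,10,10,12,12,13,13,14,16]

Scan for sites:
  WciIII ATCGAAGA/7: at [50, 59, 100, 121, 147, 161, 182] ⇒ [57, 66, 107, 128, 154, 168, 189]
  BxoIII GGAGAA/3: at [8, 15, 71, 79, 87, 112, 155, 203] ⇒ [11, 18, 74, 82, 90, 115, 158, 206]
  LmaII ACGCG/4: at [2, 27, 33, 45, 95, 136, 169, 193, 198] ⇒ [6, 31, 37, 49, 99, 140, 173, 197, 202]

All cut coordinates (distinct, sorted): [6, 11, 18, 31, 37, 49, 57, 66, 74, 82, 90, 99, 107, 115, 128, 140, 154, 158, 168, 173, 189, 197, 202, 206]

Fragment lengths:
  [0,6): 6 bp
  [6,11): 5 bp
  [11,18): 7 bp
  [18,31): 13 bp
  [31,37): 6 bp
  [37,49): 12 bp
  [49,57): 8 bp
  [57,66): 9 bp
  [66,74): 8 bp
  [74,82): 8 bp
  [82,90): 8 bp
  [90,99): 9 bp
  [99,107): 8 bp
  [107,115): 8 bp
  [115,128): 13 bp
  [128,140): 12 bp
  [140,154): 14 bp
  [154,158): 4 bp
  [158,168): 10 bp
  [168,173): 5 bp
  [173,189): 16 bp
  [189,197): 8 bp
  [197,202): 5 bp
  [202,206): 4 bp
  [206,216): 10 bp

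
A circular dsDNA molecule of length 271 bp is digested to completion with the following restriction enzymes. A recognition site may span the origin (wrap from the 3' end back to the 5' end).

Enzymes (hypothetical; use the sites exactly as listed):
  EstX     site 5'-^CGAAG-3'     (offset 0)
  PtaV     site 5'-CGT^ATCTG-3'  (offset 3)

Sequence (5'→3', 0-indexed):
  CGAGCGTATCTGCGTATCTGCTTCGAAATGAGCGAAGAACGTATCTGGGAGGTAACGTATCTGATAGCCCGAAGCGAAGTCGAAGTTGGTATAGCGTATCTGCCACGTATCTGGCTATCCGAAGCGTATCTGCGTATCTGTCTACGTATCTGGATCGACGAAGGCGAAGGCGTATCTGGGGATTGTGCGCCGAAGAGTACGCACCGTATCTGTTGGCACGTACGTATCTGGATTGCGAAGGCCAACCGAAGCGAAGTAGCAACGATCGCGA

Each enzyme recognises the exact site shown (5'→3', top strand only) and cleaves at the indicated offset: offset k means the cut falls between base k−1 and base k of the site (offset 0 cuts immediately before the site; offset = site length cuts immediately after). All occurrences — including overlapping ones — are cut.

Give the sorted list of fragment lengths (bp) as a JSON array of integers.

[5,5,6,6,8,8,8,9,10,10,11,11,11,11,11,12,16,17,17,17,17,18,27]

Scan for sites:
  EstX CGAAG/0: at [32, 69, 74, 80, 119, 158, 164, 190, 235, 246, 251] ⇒ [32, 69, 74, 80, 119, 158, 164, 190, 235, 246, 251]
  PtaV CGTATCTG/3: at [4, 12, 39, 55, 94, 105, 124, 132, 144, 170, 204, 222] ⇒ [7, 15, 42, 58, 97, 108, 127, 135, 147, 173, 207, 225]

Pooled cuts: [7, 15, 32, 42, 58, 69, 74, 80, 97, 108, 119, 127, 135, 147, 158, 164, 173, 190, 207, 225, 235, 246, 251]

Fragments:
  7→15: 8 bp
  15→32: 17 bp
  32→42: 10 bp
  42→58: 16 bp
  58→69: 11 bp
  69→74: 5 bp
  74→80: 6 bp
  80→97: 17 bp
  97→108: 11 bp
  108→119: 11 bp
  119→127: 8 bp
  127→135: 8 bp
  135→147: 12 bp
  147→158: 11 bp
  158→164: 6 bp
  164→173: 9 bp
  173→190: 17 bp
  190→207: 17 bp
  207→225: 18 bp
  225→235: 10 bp
  235→246: 11 bp
  246→251: 5 bp
  251→7 (wrap): 271-251+7 = 27 bp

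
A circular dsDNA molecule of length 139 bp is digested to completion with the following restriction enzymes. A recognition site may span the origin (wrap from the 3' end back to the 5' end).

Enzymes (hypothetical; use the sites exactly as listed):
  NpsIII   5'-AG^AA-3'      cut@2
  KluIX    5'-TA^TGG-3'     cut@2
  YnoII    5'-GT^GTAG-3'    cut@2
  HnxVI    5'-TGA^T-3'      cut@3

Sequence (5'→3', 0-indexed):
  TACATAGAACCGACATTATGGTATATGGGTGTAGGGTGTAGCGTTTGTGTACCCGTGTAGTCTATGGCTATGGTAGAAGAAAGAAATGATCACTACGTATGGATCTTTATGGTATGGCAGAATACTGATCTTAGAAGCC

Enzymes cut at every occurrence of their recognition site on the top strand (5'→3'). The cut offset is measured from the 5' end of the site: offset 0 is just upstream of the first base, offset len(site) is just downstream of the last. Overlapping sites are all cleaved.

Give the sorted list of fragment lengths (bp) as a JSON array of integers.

Site scan:
  NpsIII (AGAA, off=2): starts [5, 74, 77, 81, 118, 132] → cuts [7, 76, 79, 83, 120, 134]
  KluIX (TATGG, off=2): starts [16, 23, 62, 68, 97, 107, 112] → cuts [18, 25, 64, 70, 99, 109, 114]
  YnoII (GTGTAG, off=2): starts [28, 35, 54] → cuts [30, 37, 56]
  HnxVI (TGAT, off=3): starts [86, 125] → cuts [89, 128]

Pooled cuts: [7, 18, 25, 30, 37, 56, 64, 70, 76, 79, 83, 89, 99, 109, 114, 120, 128, 134]

Fragments:
  7→18: 11 bp
  18→25: 7 bp
  25→30: 5 bp
  30→37: 7 bp
  37→56: 19 bp
  56→64: 8 bp
  64→70: 6 bp
  70→76: 6 bp
  76→79: 3 bp
  79→83: 4 bp
  83→89: 6 bp
  89→99: 10 bp
  99→109: 10 bp
  109→114: 5 bp
  114→120: 6 bp
  120→128: 8 bp
  128→134: 6 bp
  134→7 (wrap): 139-134+7 = 12 bp

[3,4,5,5,6,6,6,6,6,7,7,8,8,10,10,11,12,19]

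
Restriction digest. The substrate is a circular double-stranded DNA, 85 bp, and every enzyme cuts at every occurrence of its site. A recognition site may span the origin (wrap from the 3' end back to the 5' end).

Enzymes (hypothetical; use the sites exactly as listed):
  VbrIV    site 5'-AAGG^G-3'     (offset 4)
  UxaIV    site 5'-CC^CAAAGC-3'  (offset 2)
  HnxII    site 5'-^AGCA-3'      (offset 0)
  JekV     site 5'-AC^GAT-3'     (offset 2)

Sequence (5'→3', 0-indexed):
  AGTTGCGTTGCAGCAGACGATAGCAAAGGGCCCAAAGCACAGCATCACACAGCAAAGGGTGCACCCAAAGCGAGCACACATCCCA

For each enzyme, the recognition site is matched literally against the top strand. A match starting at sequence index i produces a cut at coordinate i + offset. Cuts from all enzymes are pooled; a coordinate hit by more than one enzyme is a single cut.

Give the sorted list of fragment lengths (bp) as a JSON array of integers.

[3,3,3,5,7,7,7,8,8,10,24]

Scan for sites:
  VbrIV (AAGGG, off=4): starts [25, 54] → cuts [29, 58]
  UxaIV (CCCAAAGC, off=2): starts [30, 63] → cuts [32, 65]
  HnxII (AGCA, off=0): starts [11, 21, 35, 40, 50, 72] → cuts [11, 21, 35, 40, 50, 72]
  JekV (ACGAT, off=2): starts [16] → cuts [18]

All cut coordinates (distinct, sorted): [11, 18, 21, 29, 32, 35, 40, 50, 58, 65, 72]

Fragments:
  11→18: 7 bp
  18→21: 3 bp
  21→29: 8 bp
  29→32: 3 bp
  32→35: 3 bp
  35→40: 5 bp
  40→50: 10 bp
  50→58: 8 bp
  58→65: 7 bp
  65→72: 7 bp
  72→11 (wrap): 85-72+11 = 24 bp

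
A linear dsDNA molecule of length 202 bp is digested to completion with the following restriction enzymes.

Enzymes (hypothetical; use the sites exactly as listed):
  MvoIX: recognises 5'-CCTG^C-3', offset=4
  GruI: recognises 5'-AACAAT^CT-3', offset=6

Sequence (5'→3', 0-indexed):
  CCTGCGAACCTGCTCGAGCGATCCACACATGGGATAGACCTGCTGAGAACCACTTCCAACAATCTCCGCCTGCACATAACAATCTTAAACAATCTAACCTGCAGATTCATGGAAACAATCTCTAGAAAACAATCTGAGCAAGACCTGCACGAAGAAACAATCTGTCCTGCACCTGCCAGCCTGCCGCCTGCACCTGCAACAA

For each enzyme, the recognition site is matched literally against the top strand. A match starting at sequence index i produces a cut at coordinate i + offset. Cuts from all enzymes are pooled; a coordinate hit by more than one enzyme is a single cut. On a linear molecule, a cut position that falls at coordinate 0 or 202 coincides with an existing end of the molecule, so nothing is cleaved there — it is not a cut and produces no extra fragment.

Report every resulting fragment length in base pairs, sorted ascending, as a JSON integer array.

[4,6,6,6,7,8,8,8,8,9,10,11,14,14,14,18,21,30]

Per-enzyme occurrences:
  MvoIX (CCTGC, off=4): starts [0, 8, 38, 68, 97, 143, 165, 171, 179, 186, 192] → cuts [4, 12, 42, 72, 101, 147, 169, 175, 183, 190, 196]
  GruI (AACAATCT, off=6): starts [57, 77, 87, 113, 127, 155] → cuts [63, 83, 93, 119, 133, 161]

Pooled cuts: [4, 12, 42, 63, 72, 83, 93, 101, 119, 133, 147, 161, 169, 175, 183, 190, 196]

Fragments:
  [0,4): 4 bp
  [4,12): 8 bp
  [12,42): 30 bp
  [42,63): 21 bp
  [63,72): 9 bp
  [72,83): 11 bp
  [83,93): 10 bp
  [93,101): 8 bp
  [101,119): 18 bp
  [119,133): 14 bp
  [133,147): 14 bp
  [147,161): 14 bp
  [161,169): 8 bp
  [169,175): 6 bp
  [175,183): 8 bp
  [183,190): 7 bp
  [190,196): 6 bp
  [196,202): 6 bp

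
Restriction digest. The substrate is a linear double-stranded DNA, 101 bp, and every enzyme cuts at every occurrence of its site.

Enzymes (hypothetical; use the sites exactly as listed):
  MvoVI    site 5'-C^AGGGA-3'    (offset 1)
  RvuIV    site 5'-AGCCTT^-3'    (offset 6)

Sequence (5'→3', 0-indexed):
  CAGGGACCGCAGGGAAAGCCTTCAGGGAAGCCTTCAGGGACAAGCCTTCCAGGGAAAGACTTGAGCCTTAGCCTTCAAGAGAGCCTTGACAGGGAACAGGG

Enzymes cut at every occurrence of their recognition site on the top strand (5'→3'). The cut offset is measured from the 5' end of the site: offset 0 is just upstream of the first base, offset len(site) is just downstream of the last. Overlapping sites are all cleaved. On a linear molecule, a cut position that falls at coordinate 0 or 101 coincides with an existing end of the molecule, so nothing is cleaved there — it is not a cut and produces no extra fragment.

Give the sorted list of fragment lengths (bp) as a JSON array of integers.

Site scan:
  MvoVI CAGGGA/1: at [0, 9, 22, 34, 49, 89] ⇒ [1, 10, 23, 35, 50, 90]
  RvuIV AGCCTT/6: at [16, 28, 42, 63, 69, 81] ⇒ [22, 34, 48, 69, 75, 87]

All cut coordinates (distinct, sorted): [1, 10, 22, 23, 34, 35, 48, 50, 69, 75, 87, 90]

Fragment lengths:
  [0,1): 1 bp
  [1,10): 9 bp
  [10,22): 12 bp
  [22,23): 1 bp
  [23,34): 11 bp
  [34,35): 1 bp
  [35,48): 13 bp
  [48,50): 2 bp
  [50,69): 19 bp
  [69,75): 6 bp
  [75,87): 12 bp
  [87,90): 3 bp
  [90,101): 11 bp

[1,1,1,2,3,6,9,11,11,12,12,13,19]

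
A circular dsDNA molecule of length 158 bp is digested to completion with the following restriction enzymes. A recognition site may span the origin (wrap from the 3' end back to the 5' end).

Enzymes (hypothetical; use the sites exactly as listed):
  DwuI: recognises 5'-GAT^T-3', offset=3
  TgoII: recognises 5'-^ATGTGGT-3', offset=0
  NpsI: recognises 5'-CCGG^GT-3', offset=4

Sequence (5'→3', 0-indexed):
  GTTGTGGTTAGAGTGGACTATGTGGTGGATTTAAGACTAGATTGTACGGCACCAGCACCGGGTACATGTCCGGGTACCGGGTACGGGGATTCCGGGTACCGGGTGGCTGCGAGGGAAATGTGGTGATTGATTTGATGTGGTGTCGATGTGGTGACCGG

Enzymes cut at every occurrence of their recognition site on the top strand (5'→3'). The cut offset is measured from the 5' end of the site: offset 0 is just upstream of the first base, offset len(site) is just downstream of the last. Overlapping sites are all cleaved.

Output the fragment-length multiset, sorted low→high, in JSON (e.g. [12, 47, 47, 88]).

[3,4,5,7,7,10,10,11,11,12,12,13,15,19,19]

Per-enzyme occurrences:
  DwuI GATT/3: at [27, 39, 87, 124, 128] ⇒ [30, 42, 90, 127, 131]
  TgoII ATGTGGT/0: at [19, 117, 134, 145] ⇒ [19, 117, 134, 145]
  NpsI CCGGGT/4: at [57, 69, 76, 91, 98, 154] ⇒ [0, 61, 73, 80, 95, 102]

All cut coordinates (distinct, sorted): [0, 19, 30, 42, 61, 73, 80, 90, 95, 102, 117, 127, 131, 134, 145]

Fragments:
  0→19: 19 bp
  19→30: 11 bp
  30→42: 12 bp
  42→61: 19 bp
  61→73: 12 bp
  73→80: 7 bp
  80→90: 10 bp
  90→95: 5 bp
  95→102: 7 bp
  102→117: 15 bp
  117→127: 10 bp
  127→131: 4 bp
  131→134: 3 bp
  134→145: 11 bp
  145→0 (wrap): 158-145+0 = 13 bp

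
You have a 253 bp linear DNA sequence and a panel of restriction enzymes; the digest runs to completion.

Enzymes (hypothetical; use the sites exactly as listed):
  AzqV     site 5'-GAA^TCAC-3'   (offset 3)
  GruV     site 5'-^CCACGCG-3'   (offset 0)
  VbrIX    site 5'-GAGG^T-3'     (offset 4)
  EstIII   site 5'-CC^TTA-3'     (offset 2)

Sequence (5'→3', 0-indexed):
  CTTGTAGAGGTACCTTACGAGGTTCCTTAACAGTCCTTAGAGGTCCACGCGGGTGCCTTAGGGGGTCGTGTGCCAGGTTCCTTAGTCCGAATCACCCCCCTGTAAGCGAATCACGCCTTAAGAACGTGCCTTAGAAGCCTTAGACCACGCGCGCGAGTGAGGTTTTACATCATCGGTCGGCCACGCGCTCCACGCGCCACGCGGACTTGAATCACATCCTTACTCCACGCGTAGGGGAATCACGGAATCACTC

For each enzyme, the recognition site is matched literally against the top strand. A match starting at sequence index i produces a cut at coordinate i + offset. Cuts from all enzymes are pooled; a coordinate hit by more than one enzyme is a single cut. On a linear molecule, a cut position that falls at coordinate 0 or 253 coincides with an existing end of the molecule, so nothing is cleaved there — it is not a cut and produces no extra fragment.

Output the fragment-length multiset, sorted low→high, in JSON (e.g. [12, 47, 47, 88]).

Scan for sites:
  AzqV (GAATCAC, off=3): starts [88, 107, 208, 236, 244] → cuts [91, 110, 211, 239, 247]
  GruV (CCACGCG, off=0): starts [44, 144, 180, 189, 196, 224] → cuts [44, 144, 180, 189, 196, 224]
  VbrIX (GAGGT, off=4): starts [6, 18, 39, 158] → cuts [10, 22, 43, 162]
  EstIII (CCTTA, off=2): starts [12, 24, 34, 55, 79, 115, 128, 137, 217] → cuts [14, 26, 36, 57, 81, 117, 130, 139, 219]

All cut coordinates (distinct, sorted): [10, 14, 22, 26, 36, 43, 44, 57, 81, 91, 110, 117, 130, 139, 144, 162, 180, 189, 196, 211, 219, 224, 239, 247]

Fragment lengths:
  [0,10): 10 bp
  [10,14): 4 bp
  [14,22): 8 bp
  [22,26): 4 bp
  [26,36): 10 bp
  [36,43): 7 bp
  [43,44): 1 bp
  [44,57): 13 bp
  [57,81): 24 bp
  [81,91): 10 bp
  [91,110): 19 bp
  [110,117): 7 bp
  [117,130): 13 bp
  [130,139): 9 bp
  [139,144): 5 bp
  [144,162): 18 bp
  [162,180): 18 bp
  [180,189): 9 bp
  [189,196): 7 bp
  [196,211): 15 bp
  [211,219): 8 bp
  [219,224): 5 bp
  [224,239): 15 bp
  [239,247): 8 bp
  [247,253): 6 bp

[1,4,4,5,5,6,7,7,7,8,8,8,9,9,10,10,10,13,13,15,15,18,18,19,24]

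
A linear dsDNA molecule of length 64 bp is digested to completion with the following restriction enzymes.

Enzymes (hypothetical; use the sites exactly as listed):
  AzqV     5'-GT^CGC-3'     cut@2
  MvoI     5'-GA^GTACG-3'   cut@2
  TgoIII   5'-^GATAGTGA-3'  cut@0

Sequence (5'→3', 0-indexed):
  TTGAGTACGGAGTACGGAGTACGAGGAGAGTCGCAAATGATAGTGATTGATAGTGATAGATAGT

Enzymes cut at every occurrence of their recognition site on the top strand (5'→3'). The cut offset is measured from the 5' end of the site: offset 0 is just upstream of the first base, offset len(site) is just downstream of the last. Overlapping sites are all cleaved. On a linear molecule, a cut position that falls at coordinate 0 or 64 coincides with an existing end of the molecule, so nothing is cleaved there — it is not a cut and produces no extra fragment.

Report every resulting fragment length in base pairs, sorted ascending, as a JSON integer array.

[4,7,7,7,10,13,16]

Site scan:
  AzqV GTCGC/2: at [29] ⇒ [31]
  MvoI GAGTACG/2: at [2, 9, 16] ⇒ [4, 11, 18]
  TgoIII GATAGTGA/0: at [38, 48] ⇒ [38, 48]

Pooled cuts: [4, 11, 18, 31, 38, 48]

Fragments:
  [0,4): 4 bp
  [4,11): 7 bp
  [11,18): 7 bp
  [18,31): 13 bp
  [31,38): 7 bp
  [38,48): 10 bp
  [48,64): 16 bp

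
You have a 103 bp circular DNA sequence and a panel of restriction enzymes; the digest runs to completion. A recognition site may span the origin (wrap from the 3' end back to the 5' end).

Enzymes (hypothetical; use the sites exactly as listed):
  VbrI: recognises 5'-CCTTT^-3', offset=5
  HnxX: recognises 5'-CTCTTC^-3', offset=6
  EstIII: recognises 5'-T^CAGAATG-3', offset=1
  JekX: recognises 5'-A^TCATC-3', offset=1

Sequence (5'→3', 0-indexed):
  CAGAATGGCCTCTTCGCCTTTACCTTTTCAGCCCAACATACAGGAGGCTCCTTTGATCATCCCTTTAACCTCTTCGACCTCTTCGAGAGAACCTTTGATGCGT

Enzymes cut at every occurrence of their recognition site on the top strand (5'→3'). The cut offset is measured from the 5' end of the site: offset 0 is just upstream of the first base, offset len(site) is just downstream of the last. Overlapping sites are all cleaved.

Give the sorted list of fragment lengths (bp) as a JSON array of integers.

[2,6,6,7,9,9,10,12,15,27]

Scan for sites:
  VbrI (CCTTT, off=5): starts [16, 22, 49, 61, 91] → cuts [21, 27, 54, 66, 96]
  HnxX (CTCTTC, off=6): starts [9, 69, 78] → cuts [15, 75, 84]
  EstIII (TCAGAATG, off=1): starts [102] → cuts [0]
  JekX (ATCATC, off=1): starts [55] → cuts [56]

Pooled cuts: [0, 15, 21, 27, 54, 56, 66, 75, 84, 96]

Fragments:
  0→15: 15 bp
  15→21: 6 bp
  21→27: 6 bp
  27→54: 27 bp
  54→56: 2 bp
  56→66: 10 bp
  66→75: 9 bp
  75→84: 9 bp
  84→96: 12 bp
  96→0 (wrap): 103-96+0 = 7 bp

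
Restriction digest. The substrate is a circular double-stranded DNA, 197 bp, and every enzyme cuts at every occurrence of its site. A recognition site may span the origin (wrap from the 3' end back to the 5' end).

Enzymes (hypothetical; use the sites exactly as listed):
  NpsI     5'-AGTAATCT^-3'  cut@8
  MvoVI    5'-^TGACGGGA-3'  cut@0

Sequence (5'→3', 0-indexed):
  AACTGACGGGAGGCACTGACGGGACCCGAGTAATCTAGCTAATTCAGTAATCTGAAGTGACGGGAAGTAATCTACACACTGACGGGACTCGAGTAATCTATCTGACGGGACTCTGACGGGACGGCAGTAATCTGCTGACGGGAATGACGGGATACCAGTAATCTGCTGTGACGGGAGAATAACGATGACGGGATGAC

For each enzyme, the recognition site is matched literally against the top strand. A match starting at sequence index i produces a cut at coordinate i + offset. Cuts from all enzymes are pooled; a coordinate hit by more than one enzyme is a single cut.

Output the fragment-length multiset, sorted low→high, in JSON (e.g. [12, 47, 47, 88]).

Scan for sites:
  NpsI AGTAATCT/8: at [28, 45, 65, 91, 125, 156] ⇒ [36, 53, 73, 99, 133, 164]
  MvoVI TGACGGGA/0: at [3, 16, 57, 79, 102, 113, 135, 144, 168, 185] ⇒ [3, 16, 57, 79, 102, 113, 135, 144, 168, 185]

All cut coordinates (distinct, sorted): [3, 16, 36, 53, 57, 73, 79, 99, 102, 113, 133, 135, 144, 164, 168, 185]

Fragment lengths:
  3→16: 13 bp
  16→36: 20 bp
  36→53: 17 bp
  53→57: 4 bp
  57→73: 16 bp
  73→79: 6 bp
  79→99: 20 bp
  99→102: 3 bp
  102→113: 11 bp
  113→133: 20 bp
  133→135: 2 bp
  135→144: 9 bp
  144→164: 20 bp
  164→168: 4 bp
  168→185: 17 bp
  185→3 (wrap): 197-185+3 = 15 bp

[2,3,4,4,6,9,11,13,15,16,17,17,20,20,20,20]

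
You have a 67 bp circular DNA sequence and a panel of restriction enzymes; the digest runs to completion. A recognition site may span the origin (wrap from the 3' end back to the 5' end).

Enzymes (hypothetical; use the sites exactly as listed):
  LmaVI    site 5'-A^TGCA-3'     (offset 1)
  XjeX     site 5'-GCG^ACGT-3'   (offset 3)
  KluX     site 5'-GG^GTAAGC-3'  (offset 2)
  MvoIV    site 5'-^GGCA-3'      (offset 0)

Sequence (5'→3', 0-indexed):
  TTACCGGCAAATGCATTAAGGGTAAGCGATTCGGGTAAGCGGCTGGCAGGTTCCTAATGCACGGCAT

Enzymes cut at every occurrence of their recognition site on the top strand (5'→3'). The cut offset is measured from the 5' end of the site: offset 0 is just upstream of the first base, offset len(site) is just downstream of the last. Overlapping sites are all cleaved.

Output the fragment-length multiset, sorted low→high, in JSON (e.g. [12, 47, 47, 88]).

[5,6,10,10,10,13,13]

Scan for sites:
  LmaVI ATGCA/1: at [10, 56] ⇒ [11, 57]
  XjeX (GCGACGT, off=3): no sites
  KluX GGGTAAGC/2: at [19, 32] ⇒ [21, 34]
  MvoIV GGCA/0: at [5, 44, 62] ⇒ [5, 44, 62]

All cut coordinates (distinct, sorted): [5, 11, 21, 34, 44, 57, 62]

Fragments:
  5→11: 6 bp
  11→21: 10 bp
  21→34: 13 bp
  34→44: 10 bp
  44→57: 13 bp
  57→62: 5 bp
  62→5 (wrap): 67-62+5 = 10 bp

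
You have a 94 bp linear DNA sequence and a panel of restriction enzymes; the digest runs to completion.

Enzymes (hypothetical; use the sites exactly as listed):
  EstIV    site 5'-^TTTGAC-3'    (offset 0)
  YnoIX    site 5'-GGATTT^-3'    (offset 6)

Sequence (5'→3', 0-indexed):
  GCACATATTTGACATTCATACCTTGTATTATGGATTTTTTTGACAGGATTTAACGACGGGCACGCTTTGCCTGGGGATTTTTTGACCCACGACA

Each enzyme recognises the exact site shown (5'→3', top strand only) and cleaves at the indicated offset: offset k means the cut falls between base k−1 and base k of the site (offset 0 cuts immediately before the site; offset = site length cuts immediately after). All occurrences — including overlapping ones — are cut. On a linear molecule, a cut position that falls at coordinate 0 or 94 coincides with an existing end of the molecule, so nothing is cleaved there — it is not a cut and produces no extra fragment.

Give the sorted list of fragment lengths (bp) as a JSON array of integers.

[1,7,13,14,29,30]

Scan for sites:
  EstIV TTTGAC/0: at [7, 38, 80] ⇒ [7, 38, 80]
  YnoIX GGATTT/6: at [31, 45, 74] ⇒ [37, 51, 80]

All cut coordinates (distinct, sorted): [7, 37, 38, 51, 80]

Fragments:
  [0,7): 7 bp
  [7,37): 30 bp
  [37,38): 1 bp
  [38,51): 13 bp
  [51,80): 29 bp
  [80,94): 14 bp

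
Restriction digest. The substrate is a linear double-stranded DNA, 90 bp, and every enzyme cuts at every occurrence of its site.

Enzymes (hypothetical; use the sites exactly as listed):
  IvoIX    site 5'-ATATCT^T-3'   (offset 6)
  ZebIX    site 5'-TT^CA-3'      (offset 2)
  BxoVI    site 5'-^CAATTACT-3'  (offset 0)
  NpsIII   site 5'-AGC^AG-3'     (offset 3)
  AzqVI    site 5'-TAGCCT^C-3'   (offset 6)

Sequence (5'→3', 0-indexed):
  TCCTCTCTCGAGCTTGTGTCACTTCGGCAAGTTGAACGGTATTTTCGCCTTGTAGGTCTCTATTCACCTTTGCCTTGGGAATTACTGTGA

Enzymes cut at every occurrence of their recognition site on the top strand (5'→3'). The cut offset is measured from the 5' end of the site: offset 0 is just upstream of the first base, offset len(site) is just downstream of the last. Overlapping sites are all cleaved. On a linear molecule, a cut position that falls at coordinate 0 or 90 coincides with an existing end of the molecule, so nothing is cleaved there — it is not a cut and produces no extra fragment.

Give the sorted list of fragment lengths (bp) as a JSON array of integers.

Per-enzyme occurrences:
  IvoIX (ATATCTT, off=6): no sites
  ZebIX TTCA/2: at [62] ⇒ [64]
  BxoVI (CAATTACT, off=0): no sites
  NpsIII (AGCAG, off=3): no sites
  AzqVI (TAGCCTC, off=6): no sites

Pooled cuts: [64]

Fragments:
  [0,64): 64 bp
  [64,90): 26 bp

[26,64]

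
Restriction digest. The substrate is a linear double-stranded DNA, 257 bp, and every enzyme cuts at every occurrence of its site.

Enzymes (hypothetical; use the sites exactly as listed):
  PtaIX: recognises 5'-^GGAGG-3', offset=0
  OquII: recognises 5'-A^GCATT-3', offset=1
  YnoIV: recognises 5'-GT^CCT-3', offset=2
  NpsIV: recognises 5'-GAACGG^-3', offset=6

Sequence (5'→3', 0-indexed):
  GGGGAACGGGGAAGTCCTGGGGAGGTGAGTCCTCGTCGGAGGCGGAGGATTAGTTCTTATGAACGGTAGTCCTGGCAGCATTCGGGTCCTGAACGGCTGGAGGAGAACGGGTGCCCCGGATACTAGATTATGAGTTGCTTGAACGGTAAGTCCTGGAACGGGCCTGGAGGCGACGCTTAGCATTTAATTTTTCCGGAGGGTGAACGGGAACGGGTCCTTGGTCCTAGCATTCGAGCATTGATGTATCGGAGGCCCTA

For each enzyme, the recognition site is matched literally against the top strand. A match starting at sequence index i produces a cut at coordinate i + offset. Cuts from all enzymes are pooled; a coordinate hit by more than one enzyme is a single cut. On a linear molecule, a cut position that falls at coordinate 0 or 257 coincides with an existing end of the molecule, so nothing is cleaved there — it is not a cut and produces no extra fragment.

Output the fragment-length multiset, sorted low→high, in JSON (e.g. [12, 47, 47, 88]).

[2,2,4,4,4,5,5,6,6,6,7,7,7,8,9,9,10,10,10,10,12,13,13,14,15,23,36]

Site scan:
  PtaIX GGAGG/0: at [20, 37, 43, 98, 165, 194, 247] ⇒ [20, 37, 43, 98, 165, 194, 247]
  OquII AGCATT/1: at [76, 178, 225, 233] ⇒ [77, 179, 226, 234]
  YnoIV GTCCT/2: at [13, 28, 68, 85, 149, 213, 220] ⇒ [15, 30, 70, 87, 151, 215, 222]
  NpsIV GAACGG/6: at [3, 60, 90, 104, 140, 155, 201, 207] ⇒ [9, 66, 96, 110, 146, 161, 207, 213]

Pooled cuts: [9, 15, 20, 30, 37, 43, 66, 70, 77, 87, 96, 98, 110, 146, 151, 161, 165, 179, 194, 207, 213, 215, 222, 226, 234, 247]

Fragments:
  [0,9): 9 bp
  [9,15): 6 bp
  [15,20): 5 bp
  [20,30): 10 bp
  [30,37): 7 bp
  [37,43): 6 bp
  [43,66): 23 bp
  [66,70): 4 bp
  [70,77): 7 bp
  [77,87): 10 bp
  [87,96): 9 bp
  [96,98): 2 bp
  [98,110): 12 bp
  [110,146): 36 bp
  [146,151): 5 bp
  [151,161): 10 bp
  [161,165): 4 bp
  [165,179): 14 bp
  [179,194): 15 bp
  [194,207): 13 bp
  [207,213): 6 bp
  [213,215): 2 bp
  [215,222): 7 bp
  [222,226): 4 bp
  [226,234): 8 bp
  [234,247): 13 bp
  [247,257): 10 bp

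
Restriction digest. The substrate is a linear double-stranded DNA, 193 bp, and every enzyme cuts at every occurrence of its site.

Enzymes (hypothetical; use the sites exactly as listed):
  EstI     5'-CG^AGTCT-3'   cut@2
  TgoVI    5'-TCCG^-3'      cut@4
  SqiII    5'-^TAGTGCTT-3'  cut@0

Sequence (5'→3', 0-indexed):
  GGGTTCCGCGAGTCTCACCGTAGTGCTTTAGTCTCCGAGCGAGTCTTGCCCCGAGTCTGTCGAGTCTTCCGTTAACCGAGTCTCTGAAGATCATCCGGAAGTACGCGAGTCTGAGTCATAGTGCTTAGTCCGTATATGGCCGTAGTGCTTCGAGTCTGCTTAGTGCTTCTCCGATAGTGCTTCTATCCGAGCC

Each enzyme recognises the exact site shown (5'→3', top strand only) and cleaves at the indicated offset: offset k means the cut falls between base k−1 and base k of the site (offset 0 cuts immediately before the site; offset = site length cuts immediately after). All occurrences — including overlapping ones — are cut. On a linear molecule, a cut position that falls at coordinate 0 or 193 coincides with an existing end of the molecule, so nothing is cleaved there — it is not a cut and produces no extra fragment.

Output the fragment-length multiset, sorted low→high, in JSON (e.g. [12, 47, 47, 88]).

[1,2,4,4,7,8,8,9,9,10,10,10,10,11,12,13,14,15,17,19]

Site scan:
  EstI CGAGTCT/2: at [8, 39, 51, 60, 76, 105, 150] ⇒ [10, 41, 53, 62, 78, 107, 152]
  TgoVI TCCG/4: at [4, 33, 67, 93, 128, 169, 185] ⇒ [8, 37, 71, 97, 132, 173, 189]
  SqiII TAGTGCTT/0: at [20, 118, 142, 160, 174] ⇒ [20, 118, 142, 160, 174]

All cut coordinates (distinct, sorted): [8, 10, 20, 37, 41, 53, 62, 71, 78, 97, 107, 118, 132, 142, 152, 160, 173, 174, 189]

Fragments:
  [0,8): 8 bp
  [8,10): 2 bp
  [10,20): 10 bp
  [20,37): 17 bp
  [37,41): 4 bp
  [41,53): 12 bp
  [53,62): 9 bp
  [62,71): 9 bp
  [71,78): 7 bp
  [78,97): 19 bp
  [97,107): 10 bp
  [107,118): 11 bp
  [118,132): 14 bp
  [132,142): 10 bp
  [142,152): 10 bp
  [152,160): 8 bp
  [160,173): 13 bp
  [173,174): 1 bp
  [174,189): 15 bp
  [189,193): 4 bp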